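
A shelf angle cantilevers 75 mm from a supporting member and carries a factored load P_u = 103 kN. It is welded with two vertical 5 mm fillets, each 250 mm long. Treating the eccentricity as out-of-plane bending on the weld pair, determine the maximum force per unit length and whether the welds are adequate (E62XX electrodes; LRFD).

E62XX → F_EXX = 620 MPa.
L_w = 2 × 250 = 500 mm; section modulus (unit throat) S = 2 × L²/6 = 20830 mm².
Direct shear f_v = P/L_w = 103×10³/500 = 206 N/mm.
Moment M = P × e = 103×10³ × 75 = 7725000 N·mm; bending f_b = M/S = 370.8 N/mm.
f_max = √(f_v² + f_b²) = √(206² + 370.8²) = 424.2 N/mm.
φr_n = 0.75 × 0.6 × 620 × (0.707 × 5) = 986.3 N/mm → adequate.

f_max ≈ 424 N/mm; adequate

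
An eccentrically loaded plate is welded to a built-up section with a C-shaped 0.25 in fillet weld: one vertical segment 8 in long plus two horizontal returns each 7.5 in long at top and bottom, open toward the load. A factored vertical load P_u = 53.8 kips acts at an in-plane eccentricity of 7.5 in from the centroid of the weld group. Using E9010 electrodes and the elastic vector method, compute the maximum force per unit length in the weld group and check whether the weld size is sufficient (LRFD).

f_max ≈ 8.07 kip/in; NOT adequate

E90XX → F_EXX = 90 ksi.
Total weld length L_w = 23 in. Treat welds as unit-width lines.
Centroid: x̄ = 2×7.5×3.75 / 23 = 2.446 in from the vertical weld.
Polar moment about centroid: J = I_x + I_y = [8³/12 + 2×7.5×4²] + [8×2.446² + 2(7.5³/12 + 7.5×1.304²)] = 426.3 in³.
Direct shear f_v = P/L_w = 53.8 / 23 = 2.339 kip/in (vertical).
Torsion M = P·e = 53.8 × 7.5 = 403.5 kip·in.
Critical point at (x, y) = (5.054, 4) from centroid. f_tx = M·y/J = 3.786 kip/in; f_ty = M·x/J = 4.783 kip/in.
Resultant f_max = √[f_tx² + (f_v + f_ty)²] = √[3.786² + (2.339 + 4.783)²] = 8.066 kip/in.
Capacity per unit length: φr_n = 0.75 × 0.6 × 90 × (0.707 × 0.25) = 7.158 kip/in.
8.066 > 7.158 → NOT adequate.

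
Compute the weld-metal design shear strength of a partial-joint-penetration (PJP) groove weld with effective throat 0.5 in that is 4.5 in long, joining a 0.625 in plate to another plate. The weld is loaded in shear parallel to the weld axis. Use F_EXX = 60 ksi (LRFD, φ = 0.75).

φR_n ≈ 60.8 kip

Effective throat (given) t_e = 0.5 in.
A_we = 0.5 × 4.5 = 2.25 in².
F_nw = 0.6 F_EXX = 36 ksi.
φR_n = 0.75 × 36 × 2.25 = 60.75 kip.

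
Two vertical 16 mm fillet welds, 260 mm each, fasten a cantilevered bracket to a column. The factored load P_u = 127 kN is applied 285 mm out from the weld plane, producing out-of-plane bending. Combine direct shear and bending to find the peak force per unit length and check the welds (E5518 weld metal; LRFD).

f_max ≈ 1620 N/mm; adequate

E55XX → F_EXX = 550 MPa.
L_w = 2 × 260 = 520 mm; section modulus (unit throat) S = 2 × L²/6 = 22530 mm².
Direct shear f_v = P/L_w = 127×10³/520 = 244.2 N/mm.
Moment M = P × e = 127×10³ × 285 = 36195000 N·mm; bending f_b = M/S = 1606 N/mm.
f_max = √(f_v² + f_b²) = √(244.2² + 1606²) = 1625 N/mm.
φr_n = 0.75 × 0.6 × 550 × (0.707 × 16) = 2800 N/mm → adequate.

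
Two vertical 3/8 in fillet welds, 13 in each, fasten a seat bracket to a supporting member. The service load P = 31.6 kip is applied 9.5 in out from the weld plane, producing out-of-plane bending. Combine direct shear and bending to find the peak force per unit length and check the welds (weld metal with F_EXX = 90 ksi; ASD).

f_max ≈ 5.47 kip/in; adequate

L_w = 2 × 13 = 26 in; section modulus (unit throat) S = 2 × L²/6 = 56.33 in².
Direct shear f_v = P/L_w = 31.6/26 = 1.215 kip/in.
Moment M = P × e = 31.6 × 9.5 = 300.2 kip·in; bending f_b = M/S = 5.329 kip/in.
f_max = √(f_v² + f_b²) = √(1.215² + 5.329²) = 5.466 kip/in.
r_n/Ω = (1/2.0) × 0.6 × 90 × (0.707 × 0.375) = 7.158 kip/in → adequate.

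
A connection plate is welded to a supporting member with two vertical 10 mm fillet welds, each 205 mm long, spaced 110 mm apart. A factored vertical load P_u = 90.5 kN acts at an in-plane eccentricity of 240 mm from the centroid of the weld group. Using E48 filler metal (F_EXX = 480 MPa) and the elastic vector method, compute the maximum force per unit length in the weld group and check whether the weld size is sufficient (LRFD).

f_max ≈ 1070 N/mm; adequate

Total weld length L_w = 410 mm. Treat welds as unit-width lines.
Polar moment about centroid: J = 2[d³/12 + d(b/2)²] = 2[205³/12 + 205×55²] = 2676000 mm³.
Direct shear f_v = P/L_w = 90.5×10³ / 410 = 220.7 N/mm (vertical).
Torsion M = P·e = 90.5×10³ × 240 = 21720000 N·mm.
Critical point at (x, y) = (55, 102.5) from centroid. f_tx = M·y/J = 831.9 N/mm; f_ty = M·x/J = 446.4 N/mm.
Resultant f_max = √[f_tx² + (f_v + f_ty)²] = √[831.9² + (220.7 + 446.4)²] = 1066 N/mm.
Capacity per unit length: φr_n = 0.75 × 0.6 × 480 × (0.707 × 10) = 1527 N/mm.
1066 ≤ 1527 → adequate.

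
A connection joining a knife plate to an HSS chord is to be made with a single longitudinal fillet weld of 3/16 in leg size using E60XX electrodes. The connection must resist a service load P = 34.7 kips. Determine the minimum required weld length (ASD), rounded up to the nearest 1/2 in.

E60XX → F_EXX = 60 ksi.
Throat t_e = 0.707 × 0.1875 = 0.1326 in.
r_n/Ω = (0.6 × 60 × 0.1326) / 2.0 = 2.386 kip/in.
L_req = P / (r_n/Ω) = 34.7 / 2.386 = 14.54 in total.
Round up → use L = 15 in.

L = 15 in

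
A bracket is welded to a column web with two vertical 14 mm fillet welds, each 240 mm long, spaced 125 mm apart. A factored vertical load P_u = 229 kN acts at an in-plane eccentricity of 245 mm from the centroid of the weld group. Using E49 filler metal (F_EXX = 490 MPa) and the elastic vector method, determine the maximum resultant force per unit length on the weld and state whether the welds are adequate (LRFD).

Total weld length L_w = 480 mm. Treat welds as unit-width lines.
Polar moment about centroid: J = 2[d³/12 + d(b/2)²] = 2[240³/12 + 240×62.5²] = 4179000 mm³.
Direct shear f_v = P/L_w = 229×10³ / 480 = 477.1 N/mm (vertical).
Torsion M = P·e = 229×10³ × 245 = 56105000 N·mm.
Critical point at (x, y) = (62.5, 120) from centroid. f_tx = M·y/J = 1611 N/mm; f_ty = M·x/J = 839.1 N/mm.
Resultant f_max = √[f_tx² + (f_v + f_ty)²] = √[1611² + (477.1 + 839.1)²] = 2080 N/mm.
Capacity per unit length: φr_n = 0.75 × 0.6 × 490 × (0.707 × 14) = 2183 N/mm.
2080 ≤ 2183 → adequate.

f_max ≈ 2080 N/mm; adequate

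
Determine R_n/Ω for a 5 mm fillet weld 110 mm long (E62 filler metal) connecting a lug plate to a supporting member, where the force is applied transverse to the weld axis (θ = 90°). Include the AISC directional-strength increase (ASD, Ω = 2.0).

E62XX → F_EXX = 620 MPa.
t_e = 0.707 × 5 = 3.535 mm; A_we = 3.535 × 110 = 388.8 mm².
Directional factor: 1.0 + 0.5 sin^1.5(90°) = 1.5.
F_nw = 0.6 × 620 × 1.5 = 558 MPa.
R_n/Ω = (558 × 388.8) / 2.0 × 10⁻³ = 108.5 kN.

R_n/Ω ≈ 108 kN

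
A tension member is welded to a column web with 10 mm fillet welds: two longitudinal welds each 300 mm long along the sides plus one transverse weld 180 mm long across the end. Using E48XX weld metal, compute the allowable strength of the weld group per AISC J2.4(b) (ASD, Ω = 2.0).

R_n/Ω ≈ 794 kN

E48XX → F_EXX = 480 MPa.
t_e = 0.707 × 10 = 7.07 mm.
R_nwl = 0.6 × 480 × 7.07 × 600 × 10⁻³ = 1222 kN (longitudinal, 2 welds).
R_nwt = 0.6 × 480 × 7.07 × 180 × 10⁻³ = 366.5 kN (transverse, base value).
(i) R_nwl + R_nwt = 1588 kN; (ii) 0.85 R_nwl + 1.5 R_nwt = 1588 kN.
R_n = max = 1588 kN [governs: (ii)]; R_n/Ω = 794.1 kN.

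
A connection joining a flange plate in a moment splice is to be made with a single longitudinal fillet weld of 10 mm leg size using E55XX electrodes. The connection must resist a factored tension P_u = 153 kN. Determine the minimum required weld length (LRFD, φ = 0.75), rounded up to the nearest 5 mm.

E55XX → F_EXX = 550 MPa.
Throat t_e = 0.707 × 10 = 7.07 mm.
φr_n = 0.75 × 0.6 × 550 × 7.07 × 10⁻³ = 1.75 kN/mm.
L_req = P_u / φr_n = 153 / 1.75 = 87.44 mm total.
Round up → use L = 90 mm.

L = 90 mm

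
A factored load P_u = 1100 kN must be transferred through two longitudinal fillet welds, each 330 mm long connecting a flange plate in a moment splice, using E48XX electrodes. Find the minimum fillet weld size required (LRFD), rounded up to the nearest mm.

E48XX → F_EXX = 480 MPa.
Total weld length L = 660 mm.
Required throat t_e = P_u / (φ × 0.6 F_EXX × L) = 1100 / (0.75 × 0.6 × 480 × 660 × 10⁻³) = 7.716 mm.
Required leg w = t_e / 0.707 = 10.91 mm → use 11 mm.

w = 11 mm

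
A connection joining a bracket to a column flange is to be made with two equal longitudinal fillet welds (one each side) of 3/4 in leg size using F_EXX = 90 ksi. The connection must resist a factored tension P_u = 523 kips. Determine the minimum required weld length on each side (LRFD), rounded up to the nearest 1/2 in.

Throat t_e = 0.707 × 0.75 = 0.5302 in.
φr_n = 0.75 × 0.6 × 90 × 0.5302 = 21.48 kips/in.
L_req = P_u / φr_n = 523 / 21.48 = 24.35 in total.
Per side: 24.35 / 2 = 12.18 in.
Round up → use L = 12.5 in on each side.

L = 12.5 in on each side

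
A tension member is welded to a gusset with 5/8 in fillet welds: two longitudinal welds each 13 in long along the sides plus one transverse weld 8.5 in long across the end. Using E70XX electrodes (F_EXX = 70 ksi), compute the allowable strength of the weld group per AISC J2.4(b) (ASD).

R_n/Ω ≈ 323 kips

t_e = 0.707 × 0.625 = 0.4419 in.
R_nwl = 0.6 × 70 × 0.4419 × 26 = 482.5 kips (longitudinal, 2 welds).
R_nwt = 0.6 × 70 × 0.4419 × 8.5 = 157.7 kips (transverse, base value).
(i) R_nwl + R_nwt = 640.3 kips; (ii) 0.85 R_nwl + 1.5 R_nwt = 646.8 kips.
R_n = max = 646.8 kips [governs: (ii)]; R_n/Ω = 323.4 kips.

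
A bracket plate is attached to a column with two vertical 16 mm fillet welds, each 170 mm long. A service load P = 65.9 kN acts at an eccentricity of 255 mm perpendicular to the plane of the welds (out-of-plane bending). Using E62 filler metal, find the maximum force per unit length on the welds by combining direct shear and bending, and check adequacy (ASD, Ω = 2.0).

E62XX → F_EXX = 620 MPa.
L_w = 2 × 170 = 340 mm; section modulus (unit throat) S = 2 × L²/6 = 9633 mm².
Direct shear f_v = P/L_w = 65.9×10³/340 = 193.8 N/mm.
Moment M = P × e = 65.9×10³ × 255 = 16804000 N·mm; bending f_b = M/S = 1744 N/mm.
f_max = √(f_v² + f_b²) = √(193.8² + 1744²) = 1755 N/mm.
r_n/Ω = (1/2.0) × 0.6 × 620 × (0.707 × 16) = 2104 N/mm → adequate.

f_max ≈ 1760 N/mm; adequate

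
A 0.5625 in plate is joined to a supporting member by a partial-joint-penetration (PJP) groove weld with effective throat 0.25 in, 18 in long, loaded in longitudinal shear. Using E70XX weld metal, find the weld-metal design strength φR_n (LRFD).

E70XX → F_EXX = 70 ksi.
Effective throat (given) t_e = 0.25 in.
A_we = 0.25 × 18 = 4.5 in².
F_nw = 0.6 F_EXX = 42 ksi.
φR_n = 0.75 × 42 × 4.5 = 141.8 kip.

φR_n ≈ 142 kip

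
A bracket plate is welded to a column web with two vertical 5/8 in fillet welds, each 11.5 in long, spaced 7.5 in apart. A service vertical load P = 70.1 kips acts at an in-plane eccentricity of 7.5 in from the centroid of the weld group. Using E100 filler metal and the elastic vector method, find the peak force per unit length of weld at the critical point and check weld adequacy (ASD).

f_max ≈ 8.32 kip/in; adequate

E100XX → F_EXX = 100 ksi.
Total weld length L_w = 23 in. Treat welds as unit-width lines.
Polar moment about centroid: J = 2[d³/12 + d(b/2)²] = 2[11.5³/12 + 11.5×3.75²] = 576.9 in³.
Direct shear f_v = P/L_w = 70.1 / 23 = 3.048 kip/in (vertical).
Torsion M = P·e = 70.1 × 7.5 = 525.75 kip·in.
Critical point at (x, y) = (3.75, 5.75) from centroid. f_tx = M·y/J = 5.24 kip/in; f_ty = M·x/J = 3.417 kip/in.
Resultant f_max = √[f_tx² + (f_v + f_ty)²] = √[5.24² + (3.048 + 3.417)²] = 8.322 kip/in.
Capacity per unit length: r_n/Ω = (1/2.0) × 0.6 × 100 × (0.707 × 0.625) = 13.26 kip/in.
8.322 ≤ 13.26 → adequate.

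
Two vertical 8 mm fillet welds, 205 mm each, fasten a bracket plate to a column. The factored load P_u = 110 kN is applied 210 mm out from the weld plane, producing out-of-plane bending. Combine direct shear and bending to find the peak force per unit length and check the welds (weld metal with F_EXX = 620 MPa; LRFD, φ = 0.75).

f_max ≈ 1670 N/mm; NOT adequate

L_w = 2 × 205 = 410 mm; section modulus (unit throat) S = 2 × L²/6 = 14010 mm².
Direct shear f_v = P/L_w = 110×10³/410 = 268.3 N/mm.
Moment M = P × e = 110×10³ × 210 = 23100000 N·mm; bending f_b = M/S = 1649 N/mm.
f_max = √(f_v² + f_b²) = √(268.3² + 1649²) = 1671 N/mm.
φr_n = 0.75 × 0.6 × 620 × (0.707 × 8) = 1578 N/mm → NOT adequate.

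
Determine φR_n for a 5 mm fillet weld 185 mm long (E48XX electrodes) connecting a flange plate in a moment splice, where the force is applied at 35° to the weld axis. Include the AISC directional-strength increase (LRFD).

φR_n ≈ 172 kN

E48XX → F_EXX = 480 MPa.
t_e = 0.707 × 5 = 3.535 mm; A_we = 3.535 × 185 = 654 mm².
Directional factor: 1.0 + 0.5 sin^1.5(35°) = 1.217.
F_nw = 0.6 × 480 × 1.217 = 350.6 MPa.
φR_n = 0.75 × 350.6 × 654 × 10⁻³ = 171.9 kN.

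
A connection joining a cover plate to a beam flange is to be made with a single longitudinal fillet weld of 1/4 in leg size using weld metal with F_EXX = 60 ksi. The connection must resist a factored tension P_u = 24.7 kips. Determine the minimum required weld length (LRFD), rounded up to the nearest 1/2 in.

L = 5.5 in

Throat t_e = 0.707 × 0.25 = 0.1767 in.
φr_n = 0.75 × 0.6 × 60 × 0.1767 = 4.772 kips/in.
L_req = P_u / φr_n = 24.7 / 4.772 = 5.176 in total.
Round up → use L = 5.5 in.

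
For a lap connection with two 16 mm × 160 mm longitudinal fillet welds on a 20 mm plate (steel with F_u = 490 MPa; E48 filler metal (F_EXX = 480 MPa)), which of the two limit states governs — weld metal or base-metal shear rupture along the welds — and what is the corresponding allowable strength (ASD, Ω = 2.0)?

R_n/Ω ≈ 521 kN (weld metal governs)

t_e = 0.707 × 16 = 11.31 mm; L = 320 mm.
Weld metal: R_n/Ω = (1/2.0) × 0.6 × 480 × 11.31 × 320 × 10⁻³ = 521.3 kN.
Base metal (shear rupture): R_n/Ω = (1/2.0) × 0.6 × 490 × 20 × 320 × 10⁻³ = 940.8 kN.
Governing: weld metal.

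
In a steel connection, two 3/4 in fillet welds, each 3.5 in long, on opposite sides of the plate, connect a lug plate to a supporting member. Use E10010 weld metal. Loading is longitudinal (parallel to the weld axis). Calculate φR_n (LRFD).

E100XX → F_EXX = 100 ksi.
Effective throat t_e = 0.707 × 0.75 = 0.5302 in.
Total length L = 7 in; A_we = 0.5302 × 7 = 3.712 in².
F_nw = 0.6 F_EXX = 0.6 × 100 = 60 ksi.
φR_n = 0.75 × 60 × 3.712 = 167 kips.

φR_n ≈ 167 kips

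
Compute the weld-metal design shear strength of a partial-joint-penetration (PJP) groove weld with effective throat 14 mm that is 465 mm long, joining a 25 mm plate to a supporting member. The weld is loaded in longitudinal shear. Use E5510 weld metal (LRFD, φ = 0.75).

φR_n ≈ 1610 kN

E55XX → F_EXX = 550 MPa.
Effective throat (given) t_e = 14 mm.
A_we = 14 × 465 = 6510 mm².
F_nw = 0.6 F_EXX = 330 MPa.
φR_n = 0.75 × 330 × 6510 × 10⁻³ = 1611 kN.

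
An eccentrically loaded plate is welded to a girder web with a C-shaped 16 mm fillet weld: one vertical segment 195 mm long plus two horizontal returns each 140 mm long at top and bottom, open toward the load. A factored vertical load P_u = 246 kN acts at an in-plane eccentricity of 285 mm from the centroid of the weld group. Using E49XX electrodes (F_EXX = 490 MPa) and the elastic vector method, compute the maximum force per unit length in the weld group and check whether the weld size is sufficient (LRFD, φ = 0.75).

Total weld length L_w = 475 mm. Treat welds as unit-width lines.
Centroid: x̄ = 2×140×70 / 475 = 41.26 mm from the vertical weld.
Polar moment about centroid: J = I_x + I_y = [195³/12 + 2×140×97.5²] + [195×41.26² + 2(140³/12 + 140×28.74²)] = 4300000 mm³.
Direct shear f_v = P/L_w = 246×10³ / 475 = 517.9 N/mm (vertical).
Torsion M = P·e = 246×10³ × 285 = 70110000 N·mm.
Critical point at (x, y) = (98.74, 97.5) from centroid. f_tx = M·y/J = 1590 N/mm; f_ty = M·x/J = 1610 N/mm.
Resultant f_max = √[f_tx² + (f_v + f_ty)²] = √[1590² + (517.9 + 1610)²] = 2656 N/mm.
Capacity per unit length: φr_n = 0.75 × 0.6 × 490 × (0.707 × 16) = 2494 N/mm.
2656 > 2494 → NOT adequate.

f_max ≈ 2660 N/mm; NOT adequate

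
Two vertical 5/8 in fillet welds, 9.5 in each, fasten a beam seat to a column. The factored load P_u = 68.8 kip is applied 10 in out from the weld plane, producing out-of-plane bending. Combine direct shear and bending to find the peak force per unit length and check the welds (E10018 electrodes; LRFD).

E100XX → F_EXX = 100 ksi.
L_w = 2 × 9.5 = 19 in; section modulus (unit throat) S = 2 × L²/6 = 30.08 in².
Direct shear f_v = P/L_w = 68.8/19 = 3.621 kip/in.
Moment M = P × e = 68.8 × 10 = 688 kip·in; bending f_b = M/S = 22.87 kip/in.
f_max = √(f_v² + f_b²) = √(3.621² + 22.87²) = 23.15 kip/in.
φr_n = 0.75 × 0.6 × 100 × (0.707 × 0.625) = 19.88 kip/in → NOT adequate.

f_max ≈ 23.2 kip/in; NOT adequate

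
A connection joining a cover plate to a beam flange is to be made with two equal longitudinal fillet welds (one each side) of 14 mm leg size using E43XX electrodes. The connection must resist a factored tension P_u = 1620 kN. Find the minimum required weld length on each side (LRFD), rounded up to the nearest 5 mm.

E43XX → F_EXX = 430 MPa.
Throat t_e = 0.707 × 14 = 9.898 mm.
φr_n = 0.75 × 0.6 × 430 × 9.898 × 10⁻³ = 1.915 kN/mm.
L_req = P_u / φr_n = 1620 / 1.915 = 845.8 mm total.
Per side: 845.8 / 2 = 422.9 mm.
Round up → use L = 425 mm on each side.

L = 425 mm on each side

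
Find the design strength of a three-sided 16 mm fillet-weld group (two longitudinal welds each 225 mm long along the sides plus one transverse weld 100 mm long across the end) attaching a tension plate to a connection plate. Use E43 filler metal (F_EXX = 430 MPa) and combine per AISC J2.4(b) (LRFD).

φR_n ≈ 1200 kN

t_e = 0.707 × 16 = 11.31 mm.
R_nwl = 0.6 × 430 × 11.31 × 450 × 10⁻³ = 1313 kN (longitudinal, 2 welds).
R_nwt = 0.6 × 430 × 11.31 × 100 × 10⁻³ = 291.8 kN (transverse, base value).
(i) R_nwl + R_nwt = 1605 kN; (ii) 0.85 R_nwl + 1.5 R_nwt = 1554 kN.
R_n = max = 1605 kN [governs: (i)]; φR_n = 1204 kN.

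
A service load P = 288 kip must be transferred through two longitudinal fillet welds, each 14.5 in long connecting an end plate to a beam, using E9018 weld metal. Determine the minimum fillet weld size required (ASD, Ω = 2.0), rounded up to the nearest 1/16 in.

w = 9/16 in

E90XX → F_EXX = 90 ksi.
Total weld length L = 29 in.
Required throat t_e = P × Ω / (0.6 F_EXX × L) = 288 × 2.0 / (0.6 × 90 × 29) = 0.3678 in.
Required leg w = t_e / 0.707 = 0.5202 in → use 9/16 in.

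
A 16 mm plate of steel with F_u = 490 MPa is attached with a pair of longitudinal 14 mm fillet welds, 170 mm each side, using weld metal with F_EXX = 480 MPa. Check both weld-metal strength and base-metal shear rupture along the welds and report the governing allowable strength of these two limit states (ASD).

t_e = 0.707 × 14 = 9.898 mm; L = 340 mm.
Weld metal: R_n/Ω = (1/2.0) × 0.6 × 480 × 9.898 × 340 × 10⁻³ = 484.6 kN.
Base metal (shear rupture): R_n/Ω = (1/2.0) × 0.6 × 490 × 16 × 340 × 10⁻³ = 799.7 kN.
Governing: weld metal.

R_n/Ω ≈ 485 kN (weld metal governs)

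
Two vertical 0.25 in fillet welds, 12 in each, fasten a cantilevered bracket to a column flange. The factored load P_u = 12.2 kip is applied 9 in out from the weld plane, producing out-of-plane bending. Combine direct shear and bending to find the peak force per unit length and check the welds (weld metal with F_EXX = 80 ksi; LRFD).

f_max ≈ 2.34 kip/in; adequate

L_w = 2 × 12 = 24 in; section modulus (unit throat) S = 2 × L²/6 = 48 in².
Direct shear f_v = P/L_w = 12.2/24 = 0.5083 kip/in.
Moment M = P × e = 12.2 × 9 = 109.8 kip·in; bending f_b = M/S = 2.288 kip/in.
f_max = √(f_v² + f_b²) = √(0.5083² + 2.288²) = 2.343 kip/in.
φr_n = 0.75 × 0.6 × 80 × (0.707 × 0.25) = 6.363 kip/in → adequate.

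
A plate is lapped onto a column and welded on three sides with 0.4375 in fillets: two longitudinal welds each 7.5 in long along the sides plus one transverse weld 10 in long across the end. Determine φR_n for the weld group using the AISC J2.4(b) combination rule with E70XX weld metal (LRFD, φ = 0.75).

φR_n ≈ 270 kips

E70XX → F_EXX = 70 ksi.
t_e = 0.707 × 0.4375 = 0.3093 in.
R_nwl = 0.6 × 70 × 0.3093 × 15 = 194.9 kips (longitudinal, 2 welds).
R_nwt = 0.6 × 70 × 0.3093 × 10 = 129.9 kips (transverse, base value).
(i) R_nwl + R_nwt = 324.8 kips; (ii) 0.85 R_nwl + 1.5 R_nwt = 360.5 kips.
R_n = max = 360.5 kips [governs: (ii)]; φR_n = 270.4 kips.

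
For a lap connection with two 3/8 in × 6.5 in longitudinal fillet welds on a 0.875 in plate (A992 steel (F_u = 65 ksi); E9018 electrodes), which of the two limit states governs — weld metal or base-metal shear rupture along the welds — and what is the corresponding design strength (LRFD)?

E90XX → F_EXX = 90 ksi.
t_e = 0.707 × 0.375 = 0.2651 in; L = 13 in.
Weld metal: φR_n = 0.75 × 0.6 × 90 × 0.2651 × 13 = 139.6 kip.
Base metal (shear rupture): φR_n = 0.75 × 0.6 × 65 × 0.875 × 13 = 332.7 kip.
Governing: weld metal.

φR_n ≈ 140 kip (weld metal governs)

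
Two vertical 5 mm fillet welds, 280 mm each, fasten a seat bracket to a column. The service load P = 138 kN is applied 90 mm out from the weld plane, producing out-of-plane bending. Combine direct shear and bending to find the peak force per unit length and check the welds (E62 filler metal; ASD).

E62XX → F_EXX = 620 MPa.
L_w = 2 × 280 = 560 mm; section modulus (unit throat) S = 2 × L²/6 = 26130 mm².
Direct shear f_v = P/L_w = 138×10³/560 = 246.4 N/mm.
Moment M = P × e = 138×10³ × 90 = 12420000 N·mm; bending f_b = M/S = 475.3 N/mm.
f_max = √(f_v² + f_b²) = √(246.4² + 475.3²) = 535.3 N/mm.
r_n/Ω = (1/2.0) × 0.6 × 620 × (0.707 × 5) = 657.5 N/mm → adequate.

f_max ≈ 535 N/mm; adequate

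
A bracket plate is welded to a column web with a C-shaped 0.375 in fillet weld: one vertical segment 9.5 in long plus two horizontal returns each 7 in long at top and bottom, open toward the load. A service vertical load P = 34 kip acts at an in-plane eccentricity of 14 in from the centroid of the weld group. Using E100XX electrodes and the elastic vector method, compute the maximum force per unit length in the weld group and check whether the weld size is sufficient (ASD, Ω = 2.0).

E100XX → F_EXX = 100 ksi.
Total weld length L_w = 23.5 in. Treat welds as unit-width lines.
Centroid: x̄ = 2×7×3.5 / 23.5 = 2.085 in from the vertical weld.
Polar moment about centroid: J = I_x + I_y = [9.5³/12 + 2×7×4.75²] + [9.5×2.085² + 2(7³/12 + 7×1.415²)] = 513.8 in³.
Direct shear f_v = P/L_w = 34 / 23.5 = 1.447 kip/in (vertical).
Torsion M = P·e = 34 × 14 = 476 kip·in.
Critical point at (x, y) = (4.915, 4.75) from centroid. f_tx = M·y/J = 4.4 kip/in; f_ty = M·x/J = 4.553 kip/in.
Resultant f_max = √[f_tx² + (f_v + f_ty)²] = √[4.4² + (1.447 + 4.553)²] = 7.441 kip/in.
Capacity per unit length: r_n/Ω = (1/2.0) × 0.6 × 100 × (0.707 × 0.375) = 7.954 kip/in.
7.441 ≤ 7.954 → adequate.

f_max ≈ 7.44 kip/in; adequate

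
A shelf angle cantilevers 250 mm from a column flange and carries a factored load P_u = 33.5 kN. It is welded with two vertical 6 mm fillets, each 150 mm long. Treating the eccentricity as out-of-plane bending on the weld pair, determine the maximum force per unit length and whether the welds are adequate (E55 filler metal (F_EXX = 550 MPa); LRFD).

L_w = 2 × 150 = 300 mm; section modulus (unit throat) S = 2 × L²/6 = 7500 mm².
Direct shear f_v = P/L_w = 33.5×10³/300 = 111.7 N/mm.
Moment M = P × e = 33.5×10³ × 250 = 8375000 N·mm; bending f_b = M/S = 1117 N/mm.
f_max = √(f_v² + f_b²) = √(111.7² + 1117²) = 1122 N/mm.
φr_n = 0.75 × 0.6 × 550 × (0.707 × 6) = 1050 N/mm → NOT adequate.

f_max ≈ 1120 N/mm; NOT adequate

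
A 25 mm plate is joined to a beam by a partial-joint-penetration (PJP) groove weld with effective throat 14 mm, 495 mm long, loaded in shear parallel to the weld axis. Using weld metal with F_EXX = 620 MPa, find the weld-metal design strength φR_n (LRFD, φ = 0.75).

φR_n ≈ 1930 kN

Effective throat (given) t_e = 14 mm.
A_we = 14 × 495 = 6930 mm².
F_nw = 0.6 F_EXX = 372 MPa.
φR_n = 0.75 × 372 × 6930 × 10⁻³ = 1933 kN.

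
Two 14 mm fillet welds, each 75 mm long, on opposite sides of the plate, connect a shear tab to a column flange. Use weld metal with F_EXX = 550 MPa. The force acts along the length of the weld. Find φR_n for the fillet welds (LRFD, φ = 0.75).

φR_n ≈ 367 kN

Effective throat t_e = 0.707 × 14 = 9.898 mm.
Total length L = 150 mm; A_we = 9.898 × 150 = 1485 mm².
F_nw = 0.6 F_EXX = 0.6 × 550 = 330 MPa.
φR_n = 0.75 × 330 × 1485 × 10⁻³ = 367.5 kN.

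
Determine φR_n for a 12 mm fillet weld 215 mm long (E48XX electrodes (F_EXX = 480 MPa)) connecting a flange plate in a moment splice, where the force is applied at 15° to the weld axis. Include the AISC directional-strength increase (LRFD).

t_e = 0.707 × 12 = 8.484 mm; A_we = 8.484 × 215 = 1824 mm².
Directional factor: 1.0 + 0.5 sin^1.5(15°) = 1.066.
F_nw = 0.6 × 480 × 1.066 = 307 MPa.
φR_n = 0.75 × 307 × 1824 × 10⁻³ = 419.9 kN.

φR_n ≈ 420 kN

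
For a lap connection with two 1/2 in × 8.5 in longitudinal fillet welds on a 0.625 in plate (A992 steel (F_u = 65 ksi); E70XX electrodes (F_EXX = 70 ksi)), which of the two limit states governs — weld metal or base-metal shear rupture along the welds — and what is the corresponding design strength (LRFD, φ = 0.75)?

φR_n ≈ 189 kip (weld metal governs)

t_e = 0.707 × 0.5 = 0.3535 in; L = 17 in.
Weld metal: φR_n = 0.75 × 0.6 × 70 × 0.3535 × 17 = 189.3 kip.
Base metal (shear rupture): φR_n = 0.75 × 0.6 × 65 × 0.625 × 17 = 310.8 kip.
Governing: weld metal.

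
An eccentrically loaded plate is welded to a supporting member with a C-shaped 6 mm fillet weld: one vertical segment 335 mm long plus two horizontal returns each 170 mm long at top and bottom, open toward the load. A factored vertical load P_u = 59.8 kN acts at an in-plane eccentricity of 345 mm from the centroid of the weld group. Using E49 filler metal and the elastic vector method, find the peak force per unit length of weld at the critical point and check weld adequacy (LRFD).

f_max ≈ 356 N/mm; adequate

E49XX → F_EXX = 490 MPa.
Total weld length L_w = 675 mm. Treat welds as unit-width lines.
Centroid: x̄ = 2×170×85 / 675 = 42.81 mm from the vertical weld.
Polar moment about centroid: J = I_x + I_y = [335³/12 + 2×170×167.5²] + [335×42.81² + 2(170³/12 + 170×42.19²)] = 14710000 mm³.
Direct shear f_v = P/L_w = 59.8×10³ / 675 = 88.59 N/mm (vertical).
Torsion M = P·e = 59.8×10³ × 345 = 20631000 N·mm.
Critical point at (x, y) = (127.2, 167.5) from centroid. f_tx = M·y/J = 234.9 N/mm; f_ty = M·x/J = 178.4 N/mm.
Resultant f_max = √[f_tx² + (f_v + f_ty)²] = √[234.9² + (88.59 + 178.4)²] = 355.6 N/mm.
Capacity per unit length: φr_n = 0.75 × 0.6 × 490 × (0.707 × 6) = 935.4 N/mm.
355.6 ≤ 935.4 → adequate.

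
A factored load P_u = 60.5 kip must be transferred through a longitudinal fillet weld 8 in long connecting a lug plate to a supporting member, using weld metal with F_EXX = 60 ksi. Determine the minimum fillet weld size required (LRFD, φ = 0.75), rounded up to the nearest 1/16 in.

Total weld length L = 8 in.
Required throat t_e = P_u / (φ × 0.6 F_EXX × L) = 60.5 / (0.75 × 0.6 × 60 × 8) = 0.2801 in.
Required leg w = t_e / 0.707 = 0.3962 in → use 7/16 in.

w = 7/16 in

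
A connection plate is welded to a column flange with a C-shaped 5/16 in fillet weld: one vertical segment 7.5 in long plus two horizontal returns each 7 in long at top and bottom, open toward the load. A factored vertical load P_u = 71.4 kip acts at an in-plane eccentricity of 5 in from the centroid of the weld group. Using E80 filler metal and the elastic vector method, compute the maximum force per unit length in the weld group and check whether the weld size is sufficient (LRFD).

E80XX → F_EXX = 80 ksi.
Total weld length L_w = 21.5 in. Treat welds as unit-width lines.
Centroid: x̄ = 2×7×3.5 / 21.5 = 2.279 in from the vertical weld.
Polar moment about centroid: J = I_x + I_y = [7.5³/12 + 2×7×3.75²] + [7.5×2.279² + 2(7³/12 + 7×1.221²)] = 349 in³.
Direct shear f_v = P/L_w = 71.4 / 21.5 = 3.321 kip/in (vertical).
Torsion M = P·e = 71.4 × 5 = 357 kip·in.
Critical point at (x, y) = (4.721, 3.75) from centroid. f_tx = M·y/J = 3.836 kip/in; f_ty = M·x/J = 4.829 kip/in.
Resultant f_max = √[f_tx² + (f_v + f_ty)²] = √[3.836² + (3.321 + 4.829)²] = 9.007 kip/in.
Capacity per unit length: φr_n = 0.75 × 0.6 × 80 × (0.707 × 0.3125) = 7.954 kip/in.
9.007 > 7.954 → NOT adequate.

f_max ≈ 9.01 kip/in; NOT adequate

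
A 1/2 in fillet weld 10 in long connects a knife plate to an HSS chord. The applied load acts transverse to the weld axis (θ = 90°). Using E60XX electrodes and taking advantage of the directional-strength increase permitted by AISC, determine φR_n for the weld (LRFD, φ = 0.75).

φR_n ≈ 143 kip

E60XX → F_EXX = 60 ksi.
t_e = 0.707 × 0.5 = 0.3535 in; A_we = 0.3535 × 10 = 3.535 in².
Directional factor: 1.0 + 0.5 sin^1.5(90°) = 1.5.
F_nw = 0.6 × 60 × 1.5 = 54 ksi.
φR_n = 0.75 × 54 × 3.535 = 143.2 kip.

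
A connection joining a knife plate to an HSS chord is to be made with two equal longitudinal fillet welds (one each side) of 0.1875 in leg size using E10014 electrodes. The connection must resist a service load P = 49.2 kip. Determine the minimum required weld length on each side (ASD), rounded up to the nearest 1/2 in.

E100XX → F_EXX = 100 ksi.
Throat t_e = 0.707 × 0.1875 = 0.1326 in.
r_n/Ω = (0.6 × 100 × 0.1326) / 2.0 = 3.977 kip/in.
L_req = P / (r_n/Ω) = 49.2 / 3.977 = 12.37 in total.
Per side: 12.37 / 2 = 6.186 in.
Round up → use L = 6.5 in on each side.

L = 6.5 in on each side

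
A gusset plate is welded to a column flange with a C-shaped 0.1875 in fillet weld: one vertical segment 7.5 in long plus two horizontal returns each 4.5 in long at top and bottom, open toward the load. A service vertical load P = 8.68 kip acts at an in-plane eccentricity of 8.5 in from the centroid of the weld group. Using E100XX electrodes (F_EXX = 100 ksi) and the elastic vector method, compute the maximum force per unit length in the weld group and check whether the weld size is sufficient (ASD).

Total weld length L_w = 16.5 in. Treat welds as unit-width lines.
Centroid: x̄ = 2×4.5×2.25 / 16.5 = 1.227 in from the vertical weld.
Polar moment about centroid: J = I_x + I_y = [7.5³/12 + 2×4.5×3.75²] + [7.5×1.227² + 2(4.5³/12 + 4.5×1.023²)] = 197.6 in³.
Direct shear f_v = P/L_w = 8.68 / 16.5 = 0.5261 kip/in (vertical).
Torsion M = P·e = 8.68 × 8.5 = 73.78 kip·in.
Critical point at (x, y) = (3.273, 3.75) from centroid. f_tx = M·y/J = 1.4 kip/in; f_ty = M·x/J = 1.222 kip/in.
Resultant f_max = √[f_tx² + (f_v + f_ty)²] = √[1.4² + (0.5261 + 1.222)²] = 2.24 kip/in.
Capacity per unit length: r_n/Ω = (1/2.0) × 0.6 × 100 × (0.707 × 0.1875) = 3.977 kip/in.
2.24 ≤ 3.977 → adequate.

f_max ≈ 2.24 kip/in; adequate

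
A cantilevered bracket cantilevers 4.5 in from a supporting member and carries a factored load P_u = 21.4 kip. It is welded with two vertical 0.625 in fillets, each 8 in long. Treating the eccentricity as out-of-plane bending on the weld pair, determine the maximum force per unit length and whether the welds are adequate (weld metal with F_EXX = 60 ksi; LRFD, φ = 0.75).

f_max ≈ 4.71 kip/in; adequate

L_w = 2 × 8 = 16 in; section modulus (unit throat) S = 2 × L²/6 = 21.33 in².
Direct shear f_v = P/L_w = 21.4/16 = 1.337 kip/in.
Moment M = P × e = 21.4 × 4.5 = 96.3 kip·in; bending f_b = M/S = 4.514 kip/in.
f_max = √(f_v² + f_b²) = √(1.337² + 4.514²) = 4.708 kip/in.
φr_n = 0.75 × 0.6 × 60 × (0.707 × 0.625) = 11.93 kip/in → adequate.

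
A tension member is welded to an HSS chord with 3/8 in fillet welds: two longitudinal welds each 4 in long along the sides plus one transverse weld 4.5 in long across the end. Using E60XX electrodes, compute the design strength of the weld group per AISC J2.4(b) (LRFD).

E60XX → F_EXX = 60 ksi.
t_e = 0.707 × 0.375 = 0.2651 in.
R_nwl = 0.6 × 60 × 0.2651 × 8 = 76.36 kips (longitudinal, 2 welds).
R_nwt = 0.6 × 60 × 0.2651 × 4.5 = 42.95 kips (transverse, base value).
(i) R_nwl + R_nwt = 119.3 kips; (ii) 0.85 R_nwl + 1.5 R_nwt = 129.3 kips.
R_n = max = 129.3 kips [governs: (ii)]; φR_n = 97 kips.

φR_n ≈ 97 kips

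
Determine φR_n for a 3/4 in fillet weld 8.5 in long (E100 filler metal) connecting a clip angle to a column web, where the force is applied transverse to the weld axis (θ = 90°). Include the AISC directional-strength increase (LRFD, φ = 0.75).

E100XX → F_EXX = 100 ksi.
t_e = 0.707 × 0.75 = 0.5302 in; A_we = 0.5302 × 8.5 = 4.507 in².
Directional factor: 1.0 + 0.5 sin^1.5(90°) = 1.5.
F_nw = 0.6 × 100 × 1.5 = 90 ksi.
φR_n = 0.75 × 90 × 4.507 = 304.2 kips.

φR_n ≈ 304 kips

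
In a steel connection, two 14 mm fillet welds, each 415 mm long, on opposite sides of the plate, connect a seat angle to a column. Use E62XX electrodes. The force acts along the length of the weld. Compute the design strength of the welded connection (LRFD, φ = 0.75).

E62XX → F_EXX = 620 MPa.
Effective throat t_e = 0.707 × 14 = 9.898 mm.
Total length L = 830 mm; A_we = 9.898 × 830 = 8215 mm².
F_nw = 0.6 F_EXX = 0.6 × 620 = 372 MPa.
φR_n = 0.75 × 372 × 8215 × 10⁻³ = 2292 kN.

φR_n ≈ 2290 kN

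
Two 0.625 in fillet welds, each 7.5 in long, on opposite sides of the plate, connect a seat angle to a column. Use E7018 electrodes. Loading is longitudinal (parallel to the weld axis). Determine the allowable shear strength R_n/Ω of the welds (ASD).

E70XX → F_EXX = 70 ksi.
Effective throat t_e = 0.707 × 0.625 = 0.4419 in.
Total length L = 15 in; A_we = 0.4419 × 15 = 6.628 in².
F_nw = 0.6 F_EXX = 0.6 × 70 = 42 ksi.
R_n = 42 × 6.628 = 278.4 kip; R_n/Ω = 278.4/2.0 = 139.2 kip.

R_n/Ω ≈ 139 kip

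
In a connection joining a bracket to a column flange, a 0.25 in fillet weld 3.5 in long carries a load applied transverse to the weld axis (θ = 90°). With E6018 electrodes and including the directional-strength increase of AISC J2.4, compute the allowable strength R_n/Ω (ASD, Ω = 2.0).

R_n/Ω ≈ 16.7 kip

E60XX → F_EXX = 60 ksi.
t_e = 0.707 × 0.25 = 0.1767 in; A_we = 0.1767 × 3.5 = 0.6186 in².
Directional factor: 1.0 + 0.5 sin^1.5(90°) = 1.5.
F_nw = 0.6 × 60 × 1.5 = 54 ksi.
R_n/Ω = (54 × 0.6186) / 2.0 = 16.7 kip.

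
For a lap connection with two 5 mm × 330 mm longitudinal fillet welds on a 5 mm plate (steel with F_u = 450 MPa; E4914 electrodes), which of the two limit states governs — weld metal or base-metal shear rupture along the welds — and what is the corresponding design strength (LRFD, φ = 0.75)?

φR_n ≈ 514 kN (weld metal governs)

E49XX → F_EXX = 490 MPa.
t_e = 0.707 × 5 = 3.535 mm; L = 660 mm.
Weld metal: φR_n = 0.75 × 0.6 × 490 × 3.535 × 660 × 10⁻³ = 514.4 kN.
Base metal (shear rupture): φR_n = 0.75 × 0.6 × 450 × 5 × 660 × 10⁻³ = 668.2 kN.
Governing: weld metal.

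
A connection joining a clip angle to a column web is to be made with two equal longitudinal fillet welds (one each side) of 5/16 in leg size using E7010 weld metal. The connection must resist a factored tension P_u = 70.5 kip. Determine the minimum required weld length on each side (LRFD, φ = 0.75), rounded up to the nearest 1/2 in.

L = 5.5 in on each side

E70XX → F_EXX = 70 ksi.
Throat t_e = 0.707 × 0.3125 = 0.2209 in.
φr_n = 0.75 × 0.6 × 70 × 0.2209 = 6.96 kip/in.
L_req = P_u / φr_n = 70.5 / 6.96 = 10.13 in total.
Per side: 10.13 / 2 = 5.065 in.
Round up → use L = 5.5 in on each side.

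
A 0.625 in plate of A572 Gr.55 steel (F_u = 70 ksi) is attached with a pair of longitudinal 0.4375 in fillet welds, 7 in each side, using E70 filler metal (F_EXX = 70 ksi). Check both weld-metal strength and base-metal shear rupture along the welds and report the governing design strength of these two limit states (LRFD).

φR_n ≈ 136 kips (weld metal governs)

t_e = 0.707 × 0.4375 = 0.3093 in; L = 14 in.
Weld metal: φR_n = 0.75 × 0.6 × 70 × 0.3093 × 14 = 136.4 kips.
Base metal (shear rupture): φR_n = 0.75 × 0.6 × 70 × 0.625 × 14 = 275.6 kips.
Governing: weld metal.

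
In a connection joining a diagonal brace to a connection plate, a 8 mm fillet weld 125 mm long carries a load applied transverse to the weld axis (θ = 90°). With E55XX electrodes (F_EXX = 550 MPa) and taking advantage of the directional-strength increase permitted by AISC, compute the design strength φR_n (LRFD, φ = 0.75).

t_e = 0.707 × 8 = 5.656 mm; A_we = 5.656 × 125 = 707 mm².
Directional factor: 1.0 + 0.5 sin^1.5(90°) = 1.5.
F_nw = 0.6 × 550 × 1.5 = 495 MPa.
φR_n = 0.75 × 495 × 707 × 10⁻³ = 262.5 kN.

φR_n ≈ 262 kN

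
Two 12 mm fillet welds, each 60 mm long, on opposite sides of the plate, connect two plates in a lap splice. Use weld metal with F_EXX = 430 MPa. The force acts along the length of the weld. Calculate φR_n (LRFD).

Effective throat t_e = 0.707 × 12 = 8.484 mm.
Total length L = 120 mm; A_we = 8.484 × 120 = 1018 mm².
F_nw = 0.6 F_EXX = 0.6 × 430 = 258 MPa.
φR_n = 0.75 × 258 × 1018 × 10⁻³ = 197 kN.

φR_n ≈ 197 kN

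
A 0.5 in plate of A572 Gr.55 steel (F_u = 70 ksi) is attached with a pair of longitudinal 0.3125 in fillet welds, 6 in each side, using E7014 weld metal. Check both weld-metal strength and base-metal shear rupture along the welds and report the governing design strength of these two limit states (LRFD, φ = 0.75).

E70XX → F_EXX = 70 ksi.
t_e = 0.707 × 0.3125 = 0.2209 in; L = 12 in.
Weld metal: φR_n = 0.75 × 0.6 × 70 × 0.2209 × 12 = 83.51 kips.
Base metal (shear rupture): φR_n = 0.75 × 0.6 × 70 × 0.5 × 12 = 189 kips.
Governing: weld metal.

φR_n ≈ 83.5 kips (weld metal governs)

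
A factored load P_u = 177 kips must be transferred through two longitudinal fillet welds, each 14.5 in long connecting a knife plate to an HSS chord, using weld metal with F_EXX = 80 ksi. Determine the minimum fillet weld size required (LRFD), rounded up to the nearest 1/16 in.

w = 1/4 in

Total weld length L = 29 in.
Required throat t_e = P_u / (φ × 0.6 F_EXX × L) = 177 / (0.75 × 0.6 × 80 × 29) = 0.1695 in.
Required leg w = t_e / 0.707 = 0.2398 in → use 1/4 in.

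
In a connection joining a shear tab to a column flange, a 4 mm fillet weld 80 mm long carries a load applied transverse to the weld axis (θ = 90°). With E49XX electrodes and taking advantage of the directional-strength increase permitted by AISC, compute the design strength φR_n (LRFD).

φR_n ≈ 74.8 kN

E49XX → F_EXX = 490 MPa.
t_e = 0.707 × 4 = 2.828 mm; A_we = 2.828 × 80 = 226.2 mm².
Directional factor: 1.0 + 0.5 sin^1.5(90°) = 1.5.
F_nw = 0.6 × 490 × 1.5 = 441 MPa.
φR_n = 0.75 × 441 × 226.2 × 10⁻³ = 74.83 kN.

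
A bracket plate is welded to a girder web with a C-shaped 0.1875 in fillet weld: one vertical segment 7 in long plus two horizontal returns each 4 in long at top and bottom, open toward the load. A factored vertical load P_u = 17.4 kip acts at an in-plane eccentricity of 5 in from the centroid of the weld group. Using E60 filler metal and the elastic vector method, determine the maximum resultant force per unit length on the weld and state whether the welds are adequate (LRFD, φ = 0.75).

E60XX → F_EXX = 60 ksi.
Total weld length L_w = 15 in. Treat welds as unit-width lines.
Centroid: x̄ = 2×4×2 / 15 = 1.067 in from the vertical weld.
Polar moment about centroid: J = I_x + I_y = [7³/12 + 2×4×3.5²] + [7×1.067² + 2(4³/12 + 4×0.9333²)] = 152.2 in³.
Direct shear f_v = P/L_w = 17.4 / 15 = 1.16 kip/in (vertical).
Torsion M = P·e = 17.4 × 5 = 87 kip·in.
Critical point at (x, y) = (2.933, 3.5) from centroid. f_tx = M·y/J = 2.001 kip/in; f_ty = M·x/J = 1.677 kip/in.
Resultant f_max = √[f_tx² + (f_v + f_ty)²] = √[2.001² + (1.16 + 1.677)²] = 3.472 kip/in.
Capacity per unit length: φr_n = 0.75 × 0.6 × 60 × (0.707 × 0.1875) = 3.579 kip/in.
3.472 ≤ 3.579 → adequate.

f_max ≈ 3.47 kip/in; adequate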